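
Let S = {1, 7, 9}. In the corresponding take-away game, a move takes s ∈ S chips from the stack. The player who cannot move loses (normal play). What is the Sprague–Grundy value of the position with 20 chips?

n :  0  1  2  3  4  5  6  7  8  9 10 11 12 13 14 15 16 17 18 19 20
G :  0  1  0  1  0  1  0  1  0  1  0  1  0  1  0  1  0  1  0  1  0

0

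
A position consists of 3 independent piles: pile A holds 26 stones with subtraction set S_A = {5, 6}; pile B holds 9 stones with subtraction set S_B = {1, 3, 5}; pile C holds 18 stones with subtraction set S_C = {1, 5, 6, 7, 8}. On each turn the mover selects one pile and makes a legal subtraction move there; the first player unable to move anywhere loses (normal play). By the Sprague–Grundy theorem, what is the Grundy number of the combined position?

0

Pile A, S = {5, 6}:
G(0) = 0
G(1) = mex{} = 0
G(2) = mex{} = 0
G(3) = mex{} = 0
G(4) = mex{} = 0
G(5) = mex{0} = 1
G(6) = mex{0,0} = 1
G(7) = mex{0,0} = 1
G(8) = mex{0,0} = 1
G(9) = mex{0,0} = 1
G(10) = mex{1,0} = 2
G(11) = mex{1,1} = 0
G(12) = mex{1,1} = 0
G(13) = mex{1,1} = 0
G(14) = mex{1,1} = 0
G(15) = mex{2,1} = 0
G(16) = mex{0,2} = 1
G(17) = mex{0,0} = 1
G(18) = mex{0,0} = 1
G(19) = mex{0,0} = 1
G(20) = mex{0,0} = 1
G(21) = mex{1,0} = 2
G(22) = mex{1,1} = 0
G(23) = mex{1,1} = 0
G(24) = mex{1,1} = 0
G(25) = mex{1,1} = 0
G(26) = mex{2,1} = 0
G_A(26) = 0.
Pile B, S = {1, 3, 5}:
n : 0 1 2 3 4 5 6 7 8 9
G : 0 1 0 1 0 1 0 1 0 1
G_B(9) = 1.
Pile C, S = {1, 5, 6, 7, 8}:
n :  0  1  2  3  4  5  6  7  8  9 10 11 12 13 14 15 16 17 18
G :  0  1  0  1  0  1  2  3  2  3  2  3  4  0  1  0  1  0  1
G_C(18) = 1.
Combined Grundy value = 0 ⊕ 1 ⊕ 1 = 0.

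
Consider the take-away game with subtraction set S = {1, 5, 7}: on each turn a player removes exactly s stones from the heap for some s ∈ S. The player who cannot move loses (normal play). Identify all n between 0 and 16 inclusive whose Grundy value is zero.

G(0) = 0
G(1) = mex{0} = 1
G(2) = mex{1} = 0
G(3) = mex{0} = 1
G(4) = mex{1} = 0
G(5) = mex{0,0} = 1
G(6) = mex{1,1} = 0
G(7) = mex{0,0,0} = 1
G(8) = mex{1,1,1} = 0
G(9) = mex{0,0,0} = 1
G(10) = mex{1,1,1} = 0
G(11) = mex{0,0,0} = 1
G(12) = mex{1,1,1} = 0
G(13) = mex{0,0,0} = 1
G(14) = mex{1,1,1} = 0
G(15) = mex{0,0,0} = 1
G(16) = mex{1,1,1} = 0
P-positions are exactly the n with G(n) = 0.

0, 2, 4, 6, 8, 10, 12, 14, 16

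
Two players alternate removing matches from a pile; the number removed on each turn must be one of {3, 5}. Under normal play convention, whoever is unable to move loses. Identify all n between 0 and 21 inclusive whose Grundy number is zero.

0, 1, 2, 8, 9, 10, 16, 17, 18

n :  0  1  2  3  4  5  6  7  8  9 10 11 12 13 14 15 16 17 18 19 20 21
G :  0  0  0  1  1  1  2  2  0  0  0  1  1  1  2  2  0  0  0  1  1  1
P-positions are exactly the n with G(n) = 0.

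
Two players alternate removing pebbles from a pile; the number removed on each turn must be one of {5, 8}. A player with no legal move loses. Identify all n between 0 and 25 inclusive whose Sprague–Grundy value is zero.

G(0) = 0
G(1) = mex{} = 0
G(2) = mex{} = 0
G(3) = mex{} = 0
G(4) = mex{} = 0
G(5) = mex{0} = 1
G(6) = mex{0} = 1
G(7) = mex{0} = 1
G(8) = mex{0,0} = 1
G(9) = mex{0,0} = 1
G(10) = mex{1,0} = 2
G(11) = mex{1,0} = 2
G(12) = mex{1,0} = 2
G(13) = mex{1,1} = 0
G(14) = mex{1,1} = 0
G(15) = mex{2,1} = 0
G(16) = mex{2,1} = 0
G(17) = mex{2,1} = 0
G(18) = mex{0,2} = 1
G(19) = mex{0,2} = 1
G(20) = mex{0,2} = 1
G(21) = mex{0,0} = 1
G(22) = mex{0,0} = 1
G(23) = mex{1,0} = 2
G(24) = mex{1,0} = 2
G(25) = mex{1,0} = 2
P-positions are exactly the n with G(n) = 0.

0, 1, 2, 3, 4, 13, 14, 15, 16, 17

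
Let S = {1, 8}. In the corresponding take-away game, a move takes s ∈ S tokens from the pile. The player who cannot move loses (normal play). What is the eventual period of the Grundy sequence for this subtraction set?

9

G(0) = 0
G(1) = mex{0} = 1
G(2) = mex{1} = 0
G(3) = mex{0} = 1
G(4) = mex{1} = 0
G(5) = mex{0} = 1
G(6) = mex{1} = 0
G(7) = mex{0} = 1
G(8) = mex{1,0} = 2
G(9) = mex{2,1} = 0
G(10) = mex{0,0} = 1
G(11) = mex{1,1} = 0
G(12) = mex{0,0} = 1
G(13) = mex{1,1} = 0
G(14) = mex{0,0} = 1
G(15) = mex{1,1} = 0
G(16) = mex{0,2} = 1
G(17) = mex{1,0} = 2
G(18) = mex{2,1} = 0
G(19) = mex{0,0} = 1
G(n+9) = G(n) holds for n = 0,…,7 (a full window of length max(S) = 8), so the sequence is purely periodic with period 9.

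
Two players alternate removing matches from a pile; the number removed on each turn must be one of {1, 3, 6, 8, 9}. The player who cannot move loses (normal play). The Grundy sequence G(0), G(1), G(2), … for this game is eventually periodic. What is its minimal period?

14

n :  0  1  2  3  4  5  6  7  8  9 10 11 12 13 14 15 16 17 18 19 20 21 22 23 24 25 26 27 28 29
G :  0  1  0  1  0  1  2  3  2  3  2  3  4  5  0  1  0  1  0  1  2  3  2  3  2  3  4  5  0  1
G(n+14) = G(n) holds for n = 0,…,8 (a full window of length max(S) = 9), so the sequence is purely periodic with period 14.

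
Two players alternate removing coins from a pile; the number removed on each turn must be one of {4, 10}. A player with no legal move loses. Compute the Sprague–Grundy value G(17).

n :  0  1  2  3  4  5  6  7  8  9 10 11 12 13 14 15 16 17
G :  0  0  0  0  1  1  1  1  0  0  2  2  1  1  0  0  0  0

0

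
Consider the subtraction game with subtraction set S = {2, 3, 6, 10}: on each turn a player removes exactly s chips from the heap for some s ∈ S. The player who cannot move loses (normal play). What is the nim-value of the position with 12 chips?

G(0) = 0
G(1) = mex{} = 0
G(2) = mex{0} = 1
G(3) = mex{0,0} = 1
G(4) = mex{1,0} = 2
G(5) = mex{1,1} = 0
G(6) = mex{2,1,0} = 3
G(7) = mex{0,2,0} = 1
G(8) = mex{3,0,1} = 2
G(9) = mex{1,3,1} = 0
G(10) = mex{2,1,2,0} = 3
G(11) = mex{0,2,0,0} = 1
G(12) = mex{3,0,3,1} = 2

2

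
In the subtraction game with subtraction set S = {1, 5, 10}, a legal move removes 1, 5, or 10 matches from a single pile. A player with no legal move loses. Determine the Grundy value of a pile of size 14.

G(0) = 0
G(1) = mex{0} = 1
G(2) = mex{1} = 0
G(3) = mex{0} = 1
G(4) = mex{1} = 0
G(5) = mex{0,0} = 1
G(6) = mex{1,1} = 0
G(7) = mex{0,0} = 1
G(8) = mex{1,1} = 0
G(9) = mex{0,0} = 1
G(10) = mex{1,1,0} = 2
G(11) = mex{2,0,1} = 3
G(12) = mex{3,1,0} = 2
G(13) = mex{2,0,1} = 3
G(14) = mex{3,1,0} = 2

2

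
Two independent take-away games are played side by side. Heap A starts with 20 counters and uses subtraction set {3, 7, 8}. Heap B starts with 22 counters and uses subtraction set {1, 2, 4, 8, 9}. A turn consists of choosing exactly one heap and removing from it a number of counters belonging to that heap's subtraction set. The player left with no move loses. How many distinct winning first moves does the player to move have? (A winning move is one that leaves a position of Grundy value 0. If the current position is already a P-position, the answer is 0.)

Heap A, S = {3, 7, 8}:
n :  0  1  2  3  4  5  6  7  8  9 10 11 12 13 14 15 16 17 18 19 20
G :  0  0  0  1  1  1  0  2  2  1  3  0  0  2  1  1  0  0  2  1  1
G_A(20) = 1.
Heap B, S = {1, 2, 4, 8, 9}:
n :  0  1  2  3  4  5  6  7  8  9 10 11 12 13 14 15 16 17 18 19 20 21 22
G :  0  1  2  0  1  2  0  1  2  3  4  5  3  0  1  2  0  1  2  0  1  2  3
G_B(22) = 3.
Combined Grundy value = 1 ⊕ 3 = 2.
A winning move leaves total XOR = 0, i.e. changes one component's Grundy value g to g ⊕ X where X is the current total.
Heap A: need g' = 1⊕2 = 3. Options: 20−3→G=0, 20−7→G=2, 20−8→G=0. Hits: 0.
Heap B: need g' = 3⊕2 = 1. Options: 22−1→G=2, 22−2→G=1, 22−4→G=2, 22−8→G=1, 22−9→G=0. Hits: 2.

2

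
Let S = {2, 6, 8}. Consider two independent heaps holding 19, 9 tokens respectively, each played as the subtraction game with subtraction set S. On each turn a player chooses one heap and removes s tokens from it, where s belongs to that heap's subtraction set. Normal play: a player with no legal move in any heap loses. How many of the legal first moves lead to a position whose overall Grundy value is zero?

2

All heaps use S = {2, 6, 8}:
n :  0  1  2  3  4  5  6  7  8  9 10 11 12 13 14 15 16 17 18 19
G :  0  0  1  1  0  0  1  1  2  2  3  3  2  2  0  0  1  1  0  0
Heap A: G(19) = 0.
Heap B: G(9) = 2.
Combined Grundy value = 0 ⊕ 2 = 2.
A winning move leaves total XOR = 0, i.e. changes one component's Grundy value g to g ⊕ X where X is the current total.
Heap A: need g' = 0⊕2 = 2. Options: 19−2→G=1, 19−6→G=2, 19−8→G=3. Hits: 1.
Heap B: need g' = 2⊕2 = 0. Options: 9−2→G=1, 9−6→G=1, 9−8→G=0. Hits: 1.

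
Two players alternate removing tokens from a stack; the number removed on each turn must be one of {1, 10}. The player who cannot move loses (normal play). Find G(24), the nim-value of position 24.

0

n :  0  1  2  3  4  5  6  7  8  9 10 11 12 13 14 15 16 17 18 19 20 21 22 23 24
G :  0  1  0  1  0  1  0  1  0  1  2  0  1  0  1  0  1  0  1  0  1  2  0  1  0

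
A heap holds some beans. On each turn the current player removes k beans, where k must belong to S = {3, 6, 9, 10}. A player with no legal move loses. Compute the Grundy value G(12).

4

n :  0  1  2  3  4  5  6  7  8  9 10 11 12
G :  0  0  0  1  1  1  2  2  2  3  3  3  4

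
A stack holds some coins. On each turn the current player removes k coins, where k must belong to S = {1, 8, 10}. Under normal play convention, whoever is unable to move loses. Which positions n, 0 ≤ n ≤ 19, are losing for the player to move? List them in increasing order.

0, 2, 4, 6, 9, 11, 13, 15, 18

n :  0  1  2  3  4  5  6  7  8  9 10 11 12 13 14 15 16 17 18 19
G :  0  1  0  1  0  1  0  1  2  0  1  0  1  0  1  0  1  2  0  1
P-positions are exactly the n with G(n) = 0.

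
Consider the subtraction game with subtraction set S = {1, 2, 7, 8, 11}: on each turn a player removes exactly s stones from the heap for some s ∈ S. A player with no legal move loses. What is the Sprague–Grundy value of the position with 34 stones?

G(0) = 0
G(1) = mex{0} = 1
G(2) = mex{1,0} = 2
G(3) = mex{2,1} = 0
G(4) = mex{0,2} = 1
G(5) = mex{1,0} = 2
G(6) = mex{2,1} = 0
G(7) = mex{0,2,0} = 1
G(8) = mex{1,0,1,0} = 2
G(9) = mex{2,1,2,1} = 0
G(10) = mex{0,2,0,2} = 1
G(11) = mex{1,0,1,0,0} = 2
G(12) = mex{2,1,2,1,1} = 0
G(13) = mex{0,2,0,2,2} = 1
G(14) = mex{1,0,1,0,0} = 2
G(15) = mex{2,1,2,1,1} = 0
G(16) = mex{0,2,0,2,2} = 1
G(17) = mex{1,0,1,0,0} = 2
G(18) = mex{2,1,2,1,1} = 0
G(19) = mex{0,2,0,2,2} = 1
G(20) = mex{1,0,1,0,0} = 2
G(21) = mex{2,1,2,1,1} = 0
G(22) = mex{0,2,0,2,2} = 1
G(23) = mex{1,0,1,0,0} = 2
G(24) = mex{2,1,2,1,1} = 0
G(25) = mex{0,2,0,2,2} = 1
G(26) = mex{1,0,1,0,0} = 2
G(27) = mex{2,1,2,1,1} = 0
G(28) = mex{0,2,0,2,2} = 1
G(29) = mex{1,0,1,0,0} = 2
G(30) = mex{2,1,2,1,1} = 0
G(31) = mex{0,2,0,2,2} = 1
G(32) = mex{1,0,1,0,0} = 2
G(33) = mex{2,1,2,1,1} = 0
G(34) = mex{0,2,0,2,2} = 1

1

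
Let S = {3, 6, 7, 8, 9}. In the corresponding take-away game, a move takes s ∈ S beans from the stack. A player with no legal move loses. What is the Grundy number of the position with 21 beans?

n :  0  1  2  3  4  5  6  7  8  9 10 11 12 13 14 15 16 17 18 19 20 21
G :  0  0  0  1  1  1  2  2  2  3  3  3  0  0  0  1  1  1  2  2  2  3

3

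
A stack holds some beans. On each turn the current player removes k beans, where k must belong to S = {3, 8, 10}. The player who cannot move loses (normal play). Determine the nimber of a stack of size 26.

2

G(0) = 0
G(1) = mex{} = 0
G(2) = mex{} = 0
G(3) = mex{0} = 1
G(4) = mex{0} = 1
G(5) = mex{0} = 1
G(6) = mex{1} = 0
G(7) = mex{1} = 0
G(8) = mex{1,0} = 2
G(9) = mex{0,0} = 1
G(10) = mex{0,0,0} = 1
G(11) = mex{2,1,0} = 3
G(12) = mex{1,1,0} = 2
G(13) = mex{1,1,1} = 0
G(14) = mex{3,0,1} = 2
G(15) = mex{2,0,1} = 3
G(16) = mex{0,2,0} = 1
G(17) = mex{2,1,0} = 3
G(18) = mex{3,1,2} = 0
G(19) = mex{1,3,1} = 0
G(20) = mex{3,2,1} = 0
G(21) = mex{0,0,3} = 1
G(22) = mex{0,2,2} = 1
G(23) = mex{0,3,0} = 1
G(24) = mex{1,1,2} = 0
G(25) = mex{1,3,3} = 0
G(26) = mex{1,0,1} = 2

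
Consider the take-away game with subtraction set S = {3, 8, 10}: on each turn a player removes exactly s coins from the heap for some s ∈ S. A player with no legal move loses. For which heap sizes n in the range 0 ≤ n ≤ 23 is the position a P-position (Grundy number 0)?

G(0) = 0
G(1) = mex{} = 0
G(2) = mex{} = 0
G(3) = mex{0} = 1
G(4) = mex{0} = 1
G(5) = mex{0} = 1
G(6) = mex{1} = 0
G(7) = mex{1} = 0
G(8) = mex{1,0} = 2
G(9) = mex{0,0} = 1
G(10) = mex{0,0,0} = 1
G(11) = mex{2,1,0} = 3
G(12) = mex{1,1,0} = 2
G(13) = mex{1,1,1} = 0
G(14) = mex{3,0,1} = 2
G(15) = mex{2,0,1} = 3
G(16) = mex{0,2,0} = 1
G(17) = mex{2,1,0} = 3
G(18) = mex{3,1,2} = 0
G(19) = mex{1,3,1} = 0
G(20) = mex{3,2,1} = 0
G(21) = mex{0,0,3} = 1
G(22) = mex{0,2,2} = 1
G(23) = mex{0,3,0} = 1
P-positions are exactly the n with G(n) = 0.

0, 1, 2, 6, 7, 13, 18, 19, 20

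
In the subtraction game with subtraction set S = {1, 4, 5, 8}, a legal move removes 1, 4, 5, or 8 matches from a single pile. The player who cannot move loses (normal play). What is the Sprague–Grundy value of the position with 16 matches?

n :  0  1  2  3  4  5  6  7  8  9 10 11 12 13 14 15 16
G :  0  1  0  1  2  3  2  3  4  0  1  0  1  2  3  2  3

3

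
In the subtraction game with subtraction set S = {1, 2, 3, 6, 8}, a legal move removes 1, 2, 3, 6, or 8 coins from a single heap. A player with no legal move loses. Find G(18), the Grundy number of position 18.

0

G(0) = 0
G(1) = mex{0} = 1
G(2) = mex{1,0} = 2
G(3) = mex{2,1,0} = 3
G(4) = mex{3,2,1} = 0
G(5) = mex{0,3,2} = 1
G(6) = mex{1,0,3,0} = 2
G(7) = mex{2,1,0,1} = 3
G(8) = mex{3,2,1,2,0} = 4
G(9) = mex{4,3,2,3,1} = 0
G(10) = mex{0,4,3,0,2} = 1
G(11) = mex{1,0,4,1,3} = 2
G(12) = mex{2,1,0,2,0} = 3
G(13) = mex{3,2,1,3,1} = 0
G(14) = mex{0,3,2,4,2} = 1
G(15) = mex{1,0,3,0,3} = 2
G(16) = mex{2,1,0,1,4} = 3
G(17) = mex{3,2,1,2,0} = 4
G(18) = mex{4,3,2,3,1} = 0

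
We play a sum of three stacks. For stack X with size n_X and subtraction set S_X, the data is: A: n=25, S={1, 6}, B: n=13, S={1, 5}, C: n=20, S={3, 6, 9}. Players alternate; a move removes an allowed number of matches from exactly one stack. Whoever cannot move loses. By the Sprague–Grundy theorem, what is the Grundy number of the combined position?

3

Stack A, S = {1, 6}:
G(0) = 0
G(1) = mex{0} = 1
G(2) = mex{1} = 0
G(3) = mex{0} = 1
G(4) = mex{1} = 0
G(5) = mex{0} = 1
G(6) = mex{1,0} = 2
G(7) = mex{2,1} = 0
G(8) = mex{0,0} = 1
G(9) = mex{1,1} = 0
G(10) = mex{0,0} = 1
G(11) = mex{1,1} = 0
G(12) = mex{0,2} = 1
G(13) = mex{1,0} = 2
G(14) = mex{2,1} = 0
G(15) = mex{0,0} = 1
G(16) = mex{1,1} = 0
G(17) = mex{0,0} = 1
G(18) = mex{1,1} = 0
G(19) = mex{0,2} = 1
G(20) = mex{1,0} = 2
G(21) = mex{2,1} = 0
G(22) = mex{0,0} = 1
G(23) = mex{1,1} = 0
G(24) = mex{0,0} = 1
G(25) = mex{1,1} = 0
G_A(25) = 0.
Stack B, S = {1, 5}:
n :  0  1  2  3  4  5  6  7  8  9 10 11 12 13
G :  0  1  0  1  0  1  0  1  0  1  0  1  0  1
G_B(13) = 1.
Stack C, S = {3, 6, 9}:
n :  0  1  2  3  4  5  6  7  8  9 10 11 12 13 14 15 16 17 18 19 20
G :  0  0  0  1  1  1  2  2  2  3  3  3  0  0  0  1  1  1  2  2  2
G_C(20) = 2.
Combined Grundy value = 0 ⊕ 1 ⊕ 2 = 3.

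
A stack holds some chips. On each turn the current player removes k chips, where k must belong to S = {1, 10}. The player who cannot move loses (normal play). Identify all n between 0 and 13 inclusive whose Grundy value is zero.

n :  0  1  2  3  4  5  6  7  8  9 10 11 12 13
G :  0  1  0  1  0  1  0  1  0  1  2  0  1  0
P-positions are exactly the n with G(n) = 0.

0, 2, 4, 6, 8, 11, 13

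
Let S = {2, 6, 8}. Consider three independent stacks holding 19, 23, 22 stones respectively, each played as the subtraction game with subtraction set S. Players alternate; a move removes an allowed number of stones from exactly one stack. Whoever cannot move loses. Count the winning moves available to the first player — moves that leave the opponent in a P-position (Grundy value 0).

0

All stacks use S = {2, 6, 8}:
G(0) = 0
G(1) = mex{} = 0
G(2) = mex{0} = 1
G(3) = mex{0} = 1
G(4) = mex{1} = 0
G(5) = mex{1} = 0
G(6) = mex{0,0} = 1
G(7) = mex{0,0} = 1
G(8) = mex{1,1,0} = 2
G(9) = mex{1,1,0} = 2
G(10) = mex{2,0,1} = 3
G(11) = mex{2,0,1} = 3
G(12) = mex{3,1,0} = 2
G(13) = mex{3,1,0} = 2
G(14) = mex{2,2,1} = 0
G(15) = mex{2,2,1} = 0
G(16) = mex{0,3,2} = 1
G(17) = mex{0,3,2} = 1
G(18) = mex{1,2,3} = 0
G(19) = mex{1,2,3} = 0
G(20) = mex{0,0,2} = 1
G(21) = mex{0,0,2} = 1
G(22) = mex{1,1,0} = 2
G(23) = mex{1,1,0} = 2
Stack A: G(19) = 0.
Stack B: G(23) = 2.
Stack C: G(22) = 2.
Combined Grundy value = 0 ⊕ 2 ⊕ 2 = 0.
A winning move leaves total XOR = 0, i.e. changes one component's Grundy value g to g ⊕ X where X is the current total.
Stack A: target g' = 0⊕0 = 0, but every legal move changes the Grundy value (mex property), so 0 moves.
Stack B: target g' = 2⊕0 = 2, but every legal move changes the Grundy value (mex property), so 0 moves.
Stack C: target g' = 2⊕0 = 2, but every legal move changes the Grundy value (mex property), so 0 moves.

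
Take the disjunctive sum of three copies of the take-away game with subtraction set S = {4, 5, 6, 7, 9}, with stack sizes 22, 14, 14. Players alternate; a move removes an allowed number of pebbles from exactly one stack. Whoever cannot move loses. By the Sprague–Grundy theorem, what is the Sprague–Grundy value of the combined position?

2

All stacks use S = {4, 5, 6, 7, 9}:
G(0) = 0
G(1) = mex{} = 0
G(2) = mex{} = 0
G(3) = mex{} = 0
G(4) = mex{0} = 1
G(5) = mex{0,0} = 1
G(6) = mex{0,0,0} = 1
G(7) = mex{0,0,0,0} = 1
G(8) = mex{1,0,0,0} = 2
G(9) = mex{1,1,0,0,0} = 2
G(10) = mex{1,1,1,0,0} = 2
G(11) = mex{1,1,1,1,0} = 2
G(12) = mex{2,1,1,1,0} = 3
G(13) = mex{2,2,1,1,1} = 0
G(14) = mex{2,2,2,1,1} = 0
G(15) = mex{2,2,2,2,1} = 0
G(16) = mex{3,2,2,2,1} = 0
G(17) = mex{0,3,2,2,2} = 1
G(18) = mex{0,0,3,2,2} = 1
G(19) = mex{0,0,0,3,2} = 1
G(20) = mex{0,0,0,0,2} = 1
G(21) = mex{1,0,0,0,3} = 2
G(22) = mex{1,1,0,0,0} = 2
Stack A: G(22) = 2.
Stack B: G(14) = 0.
Stack C: G(14) = 0.
Combined Grundy value = 2 ⊕ 0 ⊕ 0 = 2.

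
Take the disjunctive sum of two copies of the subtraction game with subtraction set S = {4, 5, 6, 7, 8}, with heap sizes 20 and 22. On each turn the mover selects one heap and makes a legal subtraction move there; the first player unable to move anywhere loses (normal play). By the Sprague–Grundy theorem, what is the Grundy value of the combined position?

All heaps use S = {4, 5, 6, 7, 8}:
n :  0  1  2  3  4  5  6  7  8  9 10 11 12 13 14 15 16 17 18 19 20 21 22
G :  0  0  0  0  1  1  1  1  2  2  2  2  0  0  0  0  1  1  1  1  2  2  2
Heap A: G(20) = 2.
Heap B: G(22) = 2.
Combined Grundy value = 2 ⊕ 2 = 0.

0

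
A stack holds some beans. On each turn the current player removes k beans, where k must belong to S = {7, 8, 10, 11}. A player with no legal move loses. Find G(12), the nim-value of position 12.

n :  0  1  2  3  4  5  6  7  8  9 10 11 12
G :  0  0  0  0  0  0  0  1  1  1  1  1  1

1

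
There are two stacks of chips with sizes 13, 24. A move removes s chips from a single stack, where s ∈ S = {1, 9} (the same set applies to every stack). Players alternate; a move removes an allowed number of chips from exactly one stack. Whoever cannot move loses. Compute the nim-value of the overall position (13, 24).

1

All stacks use S = {1, 9}:
G(0) = 0
G(1) = mex{0} = 1
G(2) = mex{1} = 0
G(3) = mex{0} = 1
G(4) = mex{1} = 0
G(5) = mex{0} = 1
G(6) = mex{1} = 0
G(7) = mex{0} = 1
G(8) = mex{1} = 0
G(9) = mex{0,0} = 1
G(10) = mex{1,1} = 0
G(11) = mex{0,0} = 1
G(12) = mex{1,1} = 0
G(13) = mex{0,0} = 1
G(14) = mex{1,1} = 0
G(15) = mex{0,0} = 1
G(16) = mex{1,1} = 0
G(17) = mex{0,0} = 1
G(18) = mex{1,1} = 0
G(19) = mex{0,0} = 1
G(20) = mex{1,1} = 0
G(21) = mex{0,0} = 1
G(22) = mex{1,1} = 0
G(23) = mex{0,0} = 1
G(24) = mex{1,1} = 0
Stack A: G(13) = 1.
Stack B: G(24) = 0.
Combined Grundy value = 1 ⊕ 0 = 1.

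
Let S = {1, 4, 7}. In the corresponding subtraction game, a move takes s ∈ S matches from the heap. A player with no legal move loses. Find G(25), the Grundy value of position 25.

1

G(0) = 0
G(1) = mex{0} = 1
G(2) = mex{1} = 0
G(3) = mex{0} = 1
G(4) = mex{1,0} = 2
G(5) = mex{2,1} = 0
G(6) = mex{0,0} = 1
G(7) = mex{1,1,0} = 2
G(8) = mex{2,2,1} = 0
G(9) = mex{0,0,0} = 1
G(10) = mex{1,1,1} = 0
G(11) = mex{0,2,2} = 1
G(12) = mex{1,0,0} = 2
G(13) = mex{2,1,1} = 0
G(14) = mex{0,0,2} = 1
G(15) = mex{1,1,0} = 2
G(16) = mex{2,2,1} = 0
G(17) = mex{0,0,0} = 1
G(18) = mex{1,1,1} = 0
G(19) = mex{0,2,2} = 1
G(20) = mex{1,0,0} = 2
G(21) = mex{2,1,1} = 0
G(22) = mex{0,0,2} = 1
G(23) = mex{1,1,0} = 2
G(24) = mex{2,2,1} = 0
G(25) = mex{0,0,0} = 1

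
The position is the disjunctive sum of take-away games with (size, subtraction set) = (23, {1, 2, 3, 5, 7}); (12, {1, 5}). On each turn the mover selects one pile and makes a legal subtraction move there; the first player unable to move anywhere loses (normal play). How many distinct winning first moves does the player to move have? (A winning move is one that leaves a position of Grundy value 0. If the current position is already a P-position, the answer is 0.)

2

Pile A, S = {1, 2, 3, 5, 7}:
n :  0  1  2  3  4  5  6  7  8  9 10 11 12 13 14 15 16 17 18 19 20 21 22 23
G :  0  1  2  3  0  1  2  3  0  1  2  3  0  1  2  3  0  1  2  3  0  1  2  3
G_A(23) = 3.
Pile B, S = {1, 5}:
n :  0  1  2  3  4  5  6  7  8  9 10 11 12
G :  0  1  0  1  0  1  0  1  0  1  0  1  0
G_B(12) = 0.
Combined Grundy value = 3 ⊕ 0 = 3.
A winning move leaves total XOR = 0, i.e. changes one component's Grundy value g to g ⊕ X where X is the current total.
Pile A: need g' = 3⊕3 = 0. Options: 23−1→G=2, 23−2→G=1, 23−3→G=0, 23−5→G=2, 23−7→G=0. Hits: 2.
Pile B: need g' = 0⊕3 = 3. Options: 12−1→G=1, 12−5→G=1. Hits: 0.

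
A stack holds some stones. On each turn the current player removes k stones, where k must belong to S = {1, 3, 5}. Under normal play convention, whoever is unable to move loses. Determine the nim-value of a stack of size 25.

G(0) = 0
G(1) = mex{0} = 1
G(2) = mex{1} = 0
G(3) = mex{0,0} = 1
G(4) = mex{1,1} = 0
G(5) = mex{0,0,0} = 1
G(6) = mex{1,1,1} = 0
G(7) = mex{0,0,0} = 1
G(8) = mex{1,1,1} = 0
G(9) = mex{0,0,0} = 1
G(10) = mex{1,1,1} = 0
G(11) = mex{0,0,0} = 1
G(12) = mex{1,1,1} = 0
G(13) = mex{0,0,0} = 1
G(14) = mex{1,1,1} = 0
G(15) = mex{0,0,0} = 1
G(16) = mex{1,1,1} = 0
G(17) = mex{0,0,0} = 1
G(18) = mex{1,1,1} = 0
G(19) = mex{0,0,0} = 1
G(20) = mex{1,1,1} = 0
G(21) = mex{0,0,0} = 1
G(22) = mex{1,1,1} = 0
G(23) = mex{0,0,0} = 1
G(24) = mex{1,1,1} = 0
G(25) = mex{0,0,0} = 1

1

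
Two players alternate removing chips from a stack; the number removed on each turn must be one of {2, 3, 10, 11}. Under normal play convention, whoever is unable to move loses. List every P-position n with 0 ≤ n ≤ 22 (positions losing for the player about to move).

0, 1, 5, 6, 13, 14, 18, 19

G(0) = 0
G(1) = mex{} = 0
G(2) = mex{0} = 1
G(3) = mex{0,0} = 1
G(4) = mex{1,0} = 2
G(5) = mex{1,1} = 0
G(6) = mex{2,1} = 0
G(7) = mex{0,2} = 1
G(8) = mex{0,0} = 1
G(9) = mex{1,0} = 2
G(10) = mex{1,1,0} = 2
G(11) = mex{2,1,0,0} = 3
G(12) = mex{2,2,1,0} = 3
G(13) = mex{3,2,1,1} = 0
G(14) = mex{3,3,2,1} = 0
G(15) = mex{0,3,0,2} = 1
G(16) = mex{0,0,0,0} = 1
G(17) = mex{1,0,1,0} = 2
G(18) = mex{1,1,1,1} = 0
G(19) = mex{2,1,2,1} = 0
G(20) = mex{0,2,2,2} = 1
G(21) = mex{0,0,3,2} = 1
G(22) = mex{1,0,3,3} = 2
P-positions are exactly the n with G(n) = 0.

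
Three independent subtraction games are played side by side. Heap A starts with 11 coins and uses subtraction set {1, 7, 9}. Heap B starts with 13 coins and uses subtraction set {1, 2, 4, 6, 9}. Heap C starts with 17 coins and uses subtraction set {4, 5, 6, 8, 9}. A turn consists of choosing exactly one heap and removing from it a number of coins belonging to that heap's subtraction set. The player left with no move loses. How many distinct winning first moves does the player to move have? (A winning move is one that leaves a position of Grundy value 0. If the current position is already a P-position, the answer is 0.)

2

Heap A, S = {1, 7, 9}:
n :  0  1  2  3  4  5  6  7  8  9 10 11
G :  0  1  0  1  0  1  0  1  0  1  0  1
G_A(11) = 1.
Heap B, S = {1, 2, 4, 6, 9}:
G(0) = 0
G(1) = mex{0} = 1
G(2) = mex{1,0} = 2
G(3) = mex{2,1} = 0
G(4) = mex{0,2,0} = 1
G(5) = mex{1,0,1} = 2
G(6) = mex{2,1,2,0} = 3
G(7) = mex{3,2,0,1} = 4
G(8) = mex{4,3,1,2} = 0
G(9) = mex{0,4,2,0,0} = 1
G(10) = mex{1,0,3,1,1} = 2
G(11) = mex{2,1,4,2,2} = 0
G(12) = mex{0,2,0,3,0} = 1
G(13) = mex{1,0,1,4,1} = 2
G_B(13) = 2.
Heap C, S = {4, 5, 6, 8, 9}:
G(0) = 0
G(1) = mex{} = 0
G(2) = mex{} = 0
G(3) = mex{} = 0
G(4) = mex{0} = 1
G(5) = mex{0,0} = 1
G(6) = mex{0,0,0} = 1
G(7) = mex{0,0,0} = 1
G(8) = mex{1,0,0,0} = 2
G(9) = mex{1,1,0,0,0} = 2
G(10) = mex{1,1,1,0,0} = 2
G(11) = mex{1,1,1,0,0} = 2
G(12) = mex{2,1,1,1,0} = 3
G(13) = mex{2,2,1,1,1} = 0
G(14) = mex{2,2,2,1,1} = 0
G(15) = mex{2,2,2,1,1} = 0
G(16) = mex{3,2,2,2,1} = 0
G(17) = mex{0,3,2,2,2} = 1
G_C(17) = 1.
Combined Grundy value = 1 ⊕ 2 ⊕ 1 = 2.
A winning move leaves total XOR = 0, i.e. changes one component's Grundy value g to g ⊕ X where X is the current total.
Heap A: need g' = 1⊕2 = 3. Options: 11−1→G=0, 11−7→G=0, 11−9→G=0. Hits: 0.
Heap B: need g' = 2⊕2 = 0. Options: 13−1→G=1, 13−2→G=0, 13−4→G=1, 13−6→G=4, 13−9→G=1. Hits: 1.
Heap C: need g' = 1⊕2 = 3. Options: 17−4→G=0, 17−5→G=3, 17−6→G=2, 17−8→G=2, 17−9→G=2. Hits: 1.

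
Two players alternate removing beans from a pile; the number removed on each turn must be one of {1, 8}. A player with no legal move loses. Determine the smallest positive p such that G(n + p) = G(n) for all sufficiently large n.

G(0) = 0
G(1) = mex{0} = 1
G(2) = mex{1} = 0
G(3) = mex{0} = 1
G(4) = mex{1} = 0
G(5) = mex{0} = 1
G(6) = mex{1} = 0
G(7) = mex{0} = 1
G(8) = mex{1,0} = 2
G(9) = mex{2,1} = 0
G(10) = mex{0,0} = 1
G(11) = mex{1,1} = 0
G(12) = mex{0,0} = 1
G(13) = mex{1,1} = 0
G(14) = mex{0,0} = 1
G(15) = mex{1,1} = 0
G(16) = mex{0,2} = 1
G(17) = mex{1,0} = 2
G(18) = mex{2,1} = 0
G(19) = mex{0,0} = 1
G(n+9) = G(n) holds for n = 0,…,7 (a full window of length max(S) = 8), so the sequence is purely periodic with period 9.

9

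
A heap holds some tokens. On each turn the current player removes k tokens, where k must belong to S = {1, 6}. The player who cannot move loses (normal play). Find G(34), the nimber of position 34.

2

n :  0  1  2  3  4  5  6  7  8  9 10 11 12 13 14 15 16 17 18 19 20 21 22 23 24 25 26 27 28 29 30 31 32 33 34
G :  0  1  0  1  0  1  2  0  1  0  1  0  1  2  0  1  0  1  0  1  2  0  1  0  1  0  1  2  0  1  0  1  0  1  2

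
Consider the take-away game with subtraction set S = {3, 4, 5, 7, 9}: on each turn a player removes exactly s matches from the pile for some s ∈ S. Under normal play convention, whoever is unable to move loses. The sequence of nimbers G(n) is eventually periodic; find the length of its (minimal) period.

n :  0  1  2  3  4  5  6  7  8  9 10 11 12 13 14 15 16 17 18 19 20 21 22 23 24 25
G :  0  0  0  1  1  1  2  2  2  3  3  3  0  0  0  1  1  1  2  2  2  3  3  3  0  0
G(n+12) = G(n) holds for n = 0,…,8 (a full window of length max(S) = 9), so the sequence is purely periodic with period 12.

12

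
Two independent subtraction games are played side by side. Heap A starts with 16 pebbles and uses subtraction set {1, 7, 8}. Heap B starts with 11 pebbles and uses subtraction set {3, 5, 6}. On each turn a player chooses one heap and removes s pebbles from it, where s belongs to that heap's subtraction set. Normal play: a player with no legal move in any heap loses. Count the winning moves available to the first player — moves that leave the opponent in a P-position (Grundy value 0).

Heap A, S = {1, 7, 8}:
n :  0  1  2  3  4  5  6  7  8  9 10 11 12 13 14 15 16
G :  0  1  0  1  0  1  0  1  2  3  2  3  2  3  2  0  1
G_A(16) = 1.
Heap B, S = {3, 5, 6}:
G(0) = 0
G(1) = mex{} = 0
G(2) = mex{} = 0
G(3) = mex{0} = 1
G(4) = mex{0} = 1
G(5) = mex{0,0} = 1
G(6) = mex{1,0,0} = 2
G(7) = mex{1,0,0} = 2
G(8) = mex{1,1,0} = 2
G(9) = mex{2,1,1} = 0
G(10) = mex{2,1,1} = 0
G(11) = mex{2,2,1} = 0
G_B(11) = 0.
Combined Grundy value = 1 ⊕ 0 = 1.
A winning move leaves total XOR = 0, i.e. changes one component's Grundy value g to g ⊕ X where X is the current total.
Heap A: need g' = 1⊕1 = 0. Options: 16−1→G=0, 16−7→G=3, 16−8→G=2. Hits: 1.
Heap B: need g' = 0⊕1 = 1. Options: 11−3→G=2, 11−5→G=2, 11−6→G=1. Hits: 1.

2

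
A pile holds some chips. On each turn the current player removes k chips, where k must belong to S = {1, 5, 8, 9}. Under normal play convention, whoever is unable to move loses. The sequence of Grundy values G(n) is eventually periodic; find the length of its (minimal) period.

G(0) = 0
G(1) = mex{0} = 1
G(2) = mex{1} = 0
G(3) = mex{0} = 1
G(4) = mex{1} = 0
G(5) = mex{0,0} = 1
G(6) = mex{1,1} = 0
G(7) = mex{0,0} = 1
G(8) = mex{1,1,0} = 2
G(9) = mex{2,0,1,0} = 3
G(10) = mex{3,1,0,1} = 2
G(11) = mex{2,0,1,0} = 3
G(12) = mex{3,1,0,1} = 2
G(13) = mex{2,2,1,0} = 3
G(14) = mex{3,3,0,1} = 2
G(15) = mex{2,2,1,0} = 3
G(16) = mex{3,3,2,1} = 0
G(17) = mex{0,2,3,2} = 1
G(18) = mex{1,3,2,3} = 0
G(19) = mex{0,2,3,2} = 1
G(20) = mex{1,3,2,3} = 0
G(21) = mex{0,0,3,2} = 1
G(22) = mex{1,1,2,3} = 0
G(23) = mex{0,0,3,2} = 1
G(24) = mex{1,1,0,3} = 2
G(25) = mex{2,0,1,0} = 3
G(26) = mex{3,1,0,1} = 2
G(27) = mex{2,0,1,0} = 3
G(28) = mex{3,1,0,1} = 2
G(29) = mex{2,2,1,0} = 3
G(30) = mex{3,3,0,1} = 2
G(31) = mex{2,2,1,0} = 3
G(32) = mex{3,3,2,1} = 0
G(33) = mex{0,2,3,2} = 1
G(n+16) = G(n) holds for n = 0,…,8 (a full window of length max(S) = 9), so the sequence is purely periodic with period 16.

16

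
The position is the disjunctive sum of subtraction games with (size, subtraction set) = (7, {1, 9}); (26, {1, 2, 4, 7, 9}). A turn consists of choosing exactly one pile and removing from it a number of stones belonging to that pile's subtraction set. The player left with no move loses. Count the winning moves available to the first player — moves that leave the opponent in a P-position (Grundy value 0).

0

Pile A, S = {1, 9}:
G(0) = 0
G(1) = mex{0} = 1
G(2) = mex{1} = 0
G(3) = mex{0} = 1
G(4) = mex{1} = 0
G(5) = mex{0} = 1
G(6) = mex{1} = 0
G(7) = mex{0} = 1
G_A(7) = 1.
Pile B, S = {1, 2, 4, 7, 9}:
n :  0  1  2  3  4  5  6  7  8  9 10 11 12 13 14 15 16 17 18 19 20 21 22 23 24 25 26
G :  0  1  2  0  1  2  0  1  2  3  4  0  1  2  0  1  2  0  1  2  3  4  0  1  2  0  1
G_B(26) = 1.
Combined Grundy value = 1 ⊕ 1 = 0.
A winning move leaves total XOR = 0, i.e. changes one component's Grundy value g to g ⊕ X where X is the current total.
Pile A: target g' = 1⊕0 = 1, but every legal move changes the Grundy value (mex property), so 0 moves.
Pile B: target g' = 1⊕0 = 1, but every legal move changes the Grundy value (mex property), so 0 moves.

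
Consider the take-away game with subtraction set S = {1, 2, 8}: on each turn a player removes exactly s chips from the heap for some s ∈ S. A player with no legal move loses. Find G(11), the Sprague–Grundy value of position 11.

G(0) = 0
G(1) = mex{0} = 1
G(2) = mex{1,0} = 2
G(3) = mex{2,1} = 0
G(4) = mex{0,2} = 1
G(5) = mex{1,0} = 2
G(6) = mex{2,1} = 0
G(7) = mex{0,2} = 1
G(8) = mex{1,0,0} = 2
G(9) = mex{2,1,1} = 0
G(10) = mex{0,2,2} = 1
G(11) = mex{1,0,0} = 2

2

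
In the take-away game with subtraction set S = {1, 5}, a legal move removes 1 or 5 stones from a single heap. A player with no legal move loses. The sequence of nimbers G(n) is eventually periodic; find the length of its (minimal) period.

n :  0  1  2  3  4  5  6  7  8  9 10 11 12 13 14
G :  0  1  0  1  0  1  0  1  0  1  0  1  0  1  0
G(n+2) = G(n) holds for n = 0,…,4 (a full window of length max(S) = 5), so the sequence is purely periodic with period 2.

2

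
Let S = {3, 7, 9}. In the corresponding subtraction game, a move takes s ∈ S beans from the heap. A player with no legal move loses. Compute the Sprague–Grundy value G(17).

G(0) = 0
G(1) = mex{} = 0
G(2) = mex{} = 0
G(3) = mex{0} = 1
G(4) = mex{0} = 1
G(5) = mex{0} = 1
G(6) = mex{1} = 0
G(7) = mex{1,0} = 2
G(8) = mex{1,0} = 2
G(9) = mex{0,0,0} = 1
G(10) = mex{2,1,0} = 3
G(11) = mex{2,1,0} = 3
G(12) = mex{1,1,1} = 0
G(13) = mex{3,0,1} = 2
G(14) = mex{3,2,1} = 0
G(15) = mex{0,2,0} = 1
G(16) = mex{2,1,2} = 0
G(17) = mex{0,3,2} = 1

1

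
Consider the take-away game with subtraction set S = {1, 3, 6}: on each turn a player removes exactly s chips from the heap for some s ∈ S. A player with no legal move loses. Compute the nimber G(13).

n :  0  1  2  3  4  5  6  7  8  9 10 11 12 13
G :  0  1  0  1  0  1  2  3  2  0  1  0  1  0

0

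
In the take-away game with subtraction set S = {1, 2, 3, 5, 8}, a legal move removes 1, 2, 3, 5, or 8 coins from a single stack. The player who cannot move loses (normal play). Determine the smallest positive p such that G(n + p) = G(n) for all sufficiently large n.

10

n :  0  1  2  3  4  5  6  7  8  9 10 11 12 13 14 15 16 17 18 19 20 21
G :  0  1  2  3  0  1  2  3  4  5  0  1  2  3  0  1  2  3  4  5  0  1
G(n+10) = G(n) holds for n = 0,…,7 (a full window of length max(S) = 8), so the sequence is purely periodic with period 10.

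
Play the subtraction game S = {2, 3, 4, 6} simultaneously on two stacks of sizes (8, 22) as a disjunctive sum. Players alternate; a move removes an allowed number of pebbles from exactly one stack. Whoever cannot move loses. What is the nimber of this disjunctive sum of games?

3

All stacks use S = {2, 3, 4, 6}:
n :  0  1  2  3  4  5  6  7  8  9 10 11 12 13 14 15 16 17 18 19 20 21 22
G :  0  0  1  1  2  2  3  3  0  0  1  1  2  2  3  3  0  0  1  1  2  2  3
Stack A: G(8) = 0.
Stack B: G(22) = 3.
Combined Grundy value = 0 ⊕ 3 = 3.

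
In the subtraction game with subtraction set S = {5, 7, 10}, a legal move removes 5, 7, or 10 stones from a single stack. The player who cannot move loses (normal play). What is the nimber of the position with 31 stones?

0

n :  0  1  2  3  4  5  6  7  8  9 10 11 12 13 14 15 16 17 18 19 20 21 22 23 24 25 26 27 28 29 30 31
G :  0  0  0  0  0  1  1  1  1  1  2  2  2  2  2  0  0  0  0  0  1  1  1  1  1  2  2  2  2  2  0  0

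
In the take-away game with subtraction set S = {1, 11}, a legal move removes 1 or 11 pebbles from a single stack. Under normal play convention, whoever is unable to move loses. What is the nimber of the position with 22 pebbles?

G(0) = 0
G(1) = mex{0} = 1
G(2) = mex{1} = 0
G(3) = mex{0} = 1
G(4) = mex{1} = 0
G(5) = mex{0} = 1
G(6) = mex{1} = 0
G(7) = mex{0} = 1
G(8) = mex{1} = 0
G(9) = mex{0} = 1
G(10) = mex{1} = 0
G(11) = mex{0,0} = 1
G(12) = mex{1,1} = 0
G(13) = mex{0,0} = 1
G(14) = mex{1,1} = 0
G(15) = mex{0,0} = 1
G(16) = mex{1,1} = 0
G(17) = mex{0,0} = 1
G(18) = mex{1,1} = 0
G(19) = mex{0,0} = 1
G(20) = mex{1,1} = 0
G(21) = mex{0,0} = 1
G(22) = mex{1,1} = 0

0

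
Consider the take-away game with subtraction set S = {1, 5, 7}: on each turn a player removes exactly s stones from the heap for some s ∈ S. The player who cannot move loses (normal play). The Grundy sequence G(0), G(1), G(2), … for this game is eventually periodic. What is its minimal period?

G(0) = 0
G(1) = mex{0} = 1
G(2) = mex{1} = 0
G(3) = mex{0} = 1
G(4) = mex{1} = 0
G(5) = mex{0,0} = 1
G(6) = mex{1,1} = 0
G(7) = mex{0,0,0} = 1
G(8) = mex{1,1,1} = 0
G(9) = mex{0,0,0} = 1
G(10) = mex{1,1,1} = 0
G(11) = mex{0,0,0} = 1
G(12) = mex{1,1,1} = 0
G(13) = mex{0,0,0} = 1
G(14) = mex{1,1,1} = 0
G(n+2) = G(n) holds for n = 0,…,6 (a full window of length max(S) = 7), so the sequence is purely periodic with period 2.

2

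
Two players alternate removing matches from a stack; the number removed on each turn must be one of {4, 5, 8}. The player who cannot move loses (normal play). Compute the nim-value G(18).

n :  0  1  2  3  4  5  6  7  8  9 10 11 12 13 14 15 16 17 18
G :  0  0  0  0  1  1  1  1  2  2  2  2  0  0  0  0  1  1  1

1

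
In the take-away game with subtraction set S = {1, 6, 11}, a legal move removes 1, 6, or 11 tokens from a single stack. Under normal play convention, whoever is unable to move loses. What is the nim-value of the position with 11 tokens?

G(0) = 0
G(1) = mex{0} = 1
G(2) = mex{1} = 0
G(3) = mex{0} = 1
G(4) = mex{1} = 0
G(5) = mex{0} = 1
G(6) = mex{1,0} = 2
G(7) = mex{2,1} = 0
G(8) = mex{0,0} = 1
G(9) = mex{1,1} = 0
G(10) = mex{0,0} = 1
G(11) = mex{1,1,0} = 2

2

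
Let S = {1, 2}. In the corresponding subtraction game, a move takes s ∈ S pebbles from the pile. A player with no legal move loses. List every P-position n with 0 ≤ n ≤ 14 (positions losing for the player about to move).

0, 3, 6, 9, 12

n :  0  1  2  3  4  5  6  7  8  9 10 11 12 13 14
G :  0  1  2  0  1  2  0  1  2  0  1  2  0  1  2
P-positions are exactly the n with G(n) = 0.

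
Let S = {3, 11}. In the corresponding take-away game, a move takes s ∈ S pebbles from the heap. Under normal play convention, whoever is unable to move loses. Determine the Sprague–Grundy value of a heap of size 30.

G(0) = 0
G(1) = mex{} = 0
G(2) = mex{} = 0
G(3) = mex{0} = 1
G(4) = mex{0} = 1
G(5) = mex{0} = 1
G(6) = mex{1} = 0
G(7) = mex{1} = 0
G(8) = mex{1} = 0
G(9) = mex{0} = 1
G(10) = mex{0} = 1
G(11) = mex{0,0} = 1
G(12) = mex{1,0} = 2
G(13) = mex{1,0} = 2
G(14) = mex{1,1} = 0
G(15) = mex{2,1} = 0
G(16) = mex{2,1} = 0
G(17) = mex{0,0} = 1
G(18) = mex{0,0} = 1
G(19) = mex{0,0} = 1
G(20) = mex{1,1} = 0
G(21) = mex{1,1} = 0
G(22) = mex{1,1} = 0
G(23) = mex{0,2} = 1
G(24) = mex{0,2} = 1
G(25) = mex{0,0} = 1
G(26) = mex{1,0} = 2
G(27) = mex{1,0} = 2
G(28) = mex{1,1} = 0
G(29) = mex{2,1} = 0
G(30) = mex{2,1} = 0

0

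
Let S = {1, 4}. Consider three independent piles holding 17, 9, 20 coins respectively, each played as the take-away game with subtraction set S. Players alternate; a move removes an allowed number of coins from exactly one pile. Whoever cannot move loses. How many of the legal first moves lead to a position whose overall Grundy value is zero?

All piles use S = {1, 4}:
G(0) = 0
G(1) = mex{0} = 1
G(2) = mex{1} = 0
G(3) = mex{0} = 1
G(4) = mex{1,0} = 2
G(5) = mex{2,1} = 0
G(6) = mex{0,0} = 1
G(7) = mex{1,1} = 0
G(8) = mex{0,2} = 1
G(9) = mex{1,0} = 2
G(10) = mex{2,1} = 0
G(11) = mex{0,0} = 1
G(12) = mex{1,1} = 0
G(13) = mex{0,2} = 1
G(14) = mex{1,0} = 2
G(15) = mex{2,1} = 0
G(16) = mex{0,0} = 1
G(17) = mex{1,1} = 0
G(18) = mex{0,2} = 1
G(19) = mex{1,0} = 2
G(20) = mex{2,1} = 0
Pile A: G(17) = 0.
Pile B: G(9) = 2.
Pile C: G(20) = 0.
Combined Grundy value = 0 ⊕ 2 ⊕ 0 = 2.
A winning move leaves total XOR = 0, i.e. changes one component's Grundy value g to g ⊕ X where X is the current total.
Pile A: need g' = 0⊕2 = 2. Options: 17−1→G=1, 17−4→G=1. Hits: 0.
Pile B: need g' = 2⊕2 = 0. Options: 9−1→G=1, 9−4→G=0. Hits: 1.
Pile C: need g' = 0⊕2 = 2. Options: 20−1→G=2, 20−4→G=1. Hits: 1.

2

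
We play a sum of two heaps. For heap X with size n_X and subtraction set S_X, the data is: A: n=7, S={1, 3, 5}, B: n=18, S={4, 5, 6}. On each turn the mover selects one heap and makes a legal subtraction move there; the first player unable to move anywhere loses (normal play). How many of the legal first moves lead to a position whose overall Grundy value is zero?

1

Heap A, S = {1, 3, 5}:
n : 0 1 2 3 4 5 6 7
G : 0 1 0 1 0 1 0 1
G_A(7) = 1.
Heap B, S = {4, 5, 6}:
G(0) = 0
G(1) = mex{} = 0
G(2) = mex{} = 0
G(3) = mex{} = 0
G(4) = mex{0} = 1
G(5) = mex{0,0} = 1
G(6) = mex{0,0,0} = 1
G(7) = mex{0,0,0} = 1
G(8) = mex{1,0,0} = 2
G(9) = mex{1,1,0} = 2
G(10) = mex{1,1,1} = 0
G(11) = mex{1,1,1} = 0
G(12) = mex{2,1,1} = 0
G(13) = mex{2,2,1} = 0
G(14) = mex{0,2,2} = 1
G(15) = mex{0,0,2} = 1
G(16) = mex{0,0,0} = 1
G(17) = mex{0,0,0} = 1
G(18) = mex{1,0,0} = 2
G_B(18) = 2.
Combined Grundy value = 1 ⊕ 2 = 3.
A winning move leaves total XOR = 0, i.e. changes one component's Grundy value g to g ⊕ X where X is the current total.
Heap A: need g' = 1⊕3 = 2. Options: 7−1→G=0, 7−3→G=0, 7−5→G=0. Hits: 0.
Heap B: need g' = 2⊕3 = 1. Options: 18−4→G=1, 18−5→G=0, 18−6→G=0. Hits: 1.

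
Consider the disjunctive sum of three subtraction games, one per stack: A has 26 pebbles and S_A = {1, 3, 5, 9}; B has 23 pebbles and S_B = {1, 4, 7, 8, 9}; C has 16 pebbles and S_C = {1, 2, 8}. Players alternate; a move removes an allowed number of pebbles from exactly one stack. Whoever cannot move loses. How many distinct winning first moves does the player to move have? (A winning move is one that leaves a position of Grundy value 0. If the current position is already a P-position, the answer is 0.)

1

Stack A, S = {1, 3, 5, 9}:
G(0) = 0
G(1) = mex{0} = 1
G(2) = mex{1} = 0
G(3) = mex{0,0} = 1
G(4) = mex{1,1} = 0
G(5) = mex{0,0,0} = 1
G(6) = mex{1,1,1} = 0
G(7) = mex{0,0,0} = 1
G(8) = mex{1,1,1} = 0
G(9) = mex{0,0,0,0} = 1
G(10) = mex{1,1,1,1} = 0
G(11) = mex{0,0,0,0} = 1
G(12) = mex{1,1,1,1} = 0
G(13) = mex{0,0,0,0} = 1
G(14) = mex{1,1,1,1} = 0
G(15) = mex{0,0,0,0} = 1
G(16) = mex{1,1,1,1} = 0
G(17) = mex{0,0,0,0} = 1
G(18) = mex{1,1,1,1} = 0
G(19) = mex{0,0,0,0} = 1
G(20) = mex{1,1,1,1} = 0
G(21) = mex{0,0,0,0} = 1
G(22) = mex{1,1,1,1} = 0
G(23) = mex{0,0,0,0} = 1
G(24) = mex{1,1,1,1} = 0
G(25) = mex{0,0,0,0} = 1
G(26) = mex{1,1,1,1} = 0
G_A(26) = 0.
Stack B, S = {1, 4, 7, 8, 9}:
G(0) = 0
G(1) = mex{0} = 1
G(2) = mex{1} = 0
G(3) = mex{0} = 1
G(4) = mex{1,0} = 2
G(5) = mex{2,1} = 0
G(6) = mex{0,0} = 1
G(7) = mex{1,1,0} = 2
G(8) = mex{2,2,1,0} = 3
G(9) = mex{3,0,0,1,0} = 2
G(10) = mex{2,1,1,0,1} = 3
G(11) = mex{3,2,2,1,0} = 4
G(12) = mex{4,3,0,2,1} = 5
G(13) = mex{5,2,1,0,2} = 3
G(14) = mex{3,3,2,1,0} = 4
G(15) = mex{4,4,3,2,1} = 0
G(16) = mex{0,5,2,3,2} = 1
G(17) = mex{1,3,3,2,3} = 0
G(18) = mex{0,4,4,3,2} = 1
G(19) = mex{1,0,5,4,3} = 2
G(20) = mex{2,1,3,5,4} = 0
G(21) = mex{0,0,4,3,5} = 1
G(22) = mex{1,1,0,4,3} = 2
G(23) = mex{2,2,1,0,4} = 3
G_B(23) = 3.
Stack C, S = {1, 2, 8}:
n :  0  1  2  3  4  5  6  7  8  9 10 11 12 13 14 15 16
G :  0  1  2  0  1  2  0  1  2  0  1  2  0  1  2  0  1
G_C(16) = 1.
Combined Grundy value = 0 ⊕ 3 ⊕ 1 = 2.
A winning move leaves total XOR = 0, i.e. changes one component's Grundy value g to g ⊕ X where X is the current total.
Stack A: need g' = 0⊕2 = 2. Options: 26−1→G=1, 26−3→G=1, 26−5→G=1, 26−9→G=1. Hits: 0.
Stack B: need g' = 3⊕2 = 1. Options: 23−1→G=2, 23−4→G=2, 23−7→G=1, 23−8→G=0, 23−9→G=4. Hits: 1.
Stack C: need g' = 1⊕2 = 3. Options: 16−1→G=0, 16−2→G=2, 16−8→G=2. Hits: 0.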